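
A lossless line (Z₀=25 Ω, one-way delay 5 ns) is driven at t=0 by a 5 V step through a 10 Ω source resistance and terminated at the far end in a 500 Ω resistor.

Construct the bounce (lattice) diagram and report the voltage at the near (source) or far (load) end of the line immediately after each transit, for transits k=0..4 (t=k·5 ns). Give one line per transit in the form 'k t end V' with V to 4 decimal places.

0 0 source 3.5714
1 5 load 6.8027
2 10 source 5.4179
3 15 load 4.1649
4 20 source 4.7019

Γ_L=0.904762, Γ_S=-0.428571; launch V₁=5·25/35=3.571429
k=0 src: V=3.5714
k=1 load: inc=3.571429, refl=3.571429·0.904762=3.2313; V=0.000000+3.571429+3.231293=6.8027
k=2 src: inc=3.231293, refl=3.231293·-0.428571=-1.3848; V=3.571429+3.231293+-1.384840=5.4179
k=3 load: inc=-1.384840, refl=-1.384840·0.904762=-1.2530; V=6.802721+-1.384840+-1.252950=4.1649
k=4 src: inc=-1.252950, refl=-1.252950·-0.428571=0.5370; V=5.417881+-1.252950+0.536979=4.7019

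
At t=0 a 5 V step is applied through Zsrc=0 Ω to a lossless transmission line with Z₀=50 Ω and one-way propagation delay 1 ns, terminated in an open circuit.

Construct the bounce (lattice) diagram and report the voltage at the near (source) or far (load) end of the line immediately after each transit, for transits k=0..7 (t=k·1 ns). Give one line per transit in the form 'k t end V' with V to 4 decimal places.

0 0 source 5.0000
1 1 load 10.0000
2 2 source 5.0000
3 3 load 0.0000
4 4 source 5.0000
5 5 load 10.0000
6 6 source 5.0000
7 7 load 0.0000

Γ_L=1.000000, Γ_S=-1.000000; launch V₁=5·50/50=5.000000
k=0 src: V=5.0000
k=1 load: inc=5.000000, refl=5.000000·1.000000=5.0000; V=0.000000+5.000000+5.000000=10.0000
k=2 src: inc=5.000000, refl=5.000000·-1.000000=-5.0000; V=5.000000+5.000000+-5.000000=5.0000
k=3 load: inc=-5.000000, refl=-5.000000·1.000000=-5.0000; V=10.000000+-5.000000+-5.000000=0.0000
k=4 src: inc=-5.000000, refl=-5.000000·-1.000000=5.0000; V=5.000000+-5.000000+5.000000=5.0000
k=5 load: inc=5.000000, refl=5.000000·1.000000=5.0000; V=0.000000+5.000000+5.000000=10.0000
k=6 src: inc=5.000000, refl=5.000000·-1.000000=-5.0000; V=5.000000+5.000000+-5.000000=5.0000
k=7 load: inc=-5.000000, refl=-5.000000·1.000000=-5.0000; V=10.000000+-5.000000+-5.000000=0.0000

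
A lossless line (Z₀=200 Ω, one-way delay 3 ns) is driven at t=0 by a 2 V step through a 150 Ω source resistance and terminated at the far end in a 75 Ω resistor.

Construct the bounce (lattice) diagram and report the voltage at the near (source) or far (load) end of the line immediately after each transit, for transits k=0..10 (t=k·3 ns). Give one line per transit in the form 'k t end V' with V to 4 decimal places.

Γ_L=-0.454545, Γ_S=-0.142857; launch V₁=2·200/350=1.142857
k=0 src: V=1.1429
k=1 load: inc=1.142857, refl=1.142857·-0.454545=-0.5195; V=0.000000+1.142857+-0.519481=0.6234
k=2 src: inc=-0.519481, refl=-0.519481·-0.142857=0.0742; V=1.142857+-0.519481+0.074212=0.6976
k=3 load: inc=0.074212, refl=0.074212·-0.454545=-0.0337; V=0.623377+0.074212+-0.033733=0.6639
k=4 src: inc=-0.033733, refl=-0.033733·-0.142857=0.0048; V=0.697588+-0.033733+0.004819=0.6687
k=5 load: inc=0.004819, refl=0.004819·-0.454545=-0.0022; V=0.663856+0.004819+-0.002190=0.6665
k=6 src: inc=-0.002190, refl=-0.002190·-0.142857=0.0003; V=0.668675+-0.002190+0.000313=0.6668
k=7 load: inc=0.000313, refl=0.000313·-0.454545=-0.0001; V=0.666484+0.000313+-0.000142=0.6667
k=8 src: inc=-0.000142, refl=-0.000142·-0.142857=0.0000; V=0.666797+-0.000142+0.000020=0.6667
k=9 load: inc=0.000020, refl=0.000020·-0.454545=-0.0000; V=0.666655+0.000020+-0.000009=0.6667
k=10 src: inc=-0.000009, refl=-0.000009·-0.142857=0.0000; V=0.666675+-0.000009+0.000001=0.6667

0 0 source 1.1429
1 3 load 0.6234
2 6 source 0.6976
3 9 load 0.6639
4 12 source 0.6687
5 15 load 0.6665
6 18 source 0.6668
7 21 load 0.6667
8 24 source 0.6667
9 27 load 0.6667
10 30 source 0.6667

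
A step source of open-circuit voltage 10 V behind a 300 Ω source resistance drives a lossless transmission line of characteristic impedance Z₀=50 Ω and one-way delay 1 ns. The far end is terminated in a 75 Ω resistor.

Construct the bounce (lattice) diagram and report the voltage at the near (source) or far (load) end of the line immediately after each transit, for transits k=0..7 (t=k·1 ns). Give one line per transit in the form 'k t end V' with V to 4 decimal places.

Γ_L=0.200000, Γ_S=0.714286; launch V₁=10·50/350=1.428571
k=0 src: V=1.4286
k=1 load: inc=1.428571, refl=1.428571·0.200000=0.2857; V=0.000000+1.428571+0.285714=1.7143
k=2 src: inc=0.285714, refl=0.285714·0.714286=0.2041; V=1.428571+0.285714+0.204082=1.9184
k=3 load: inc=0.204082, refl=0.204082·0.200000=0.0408; V=1.714286+0.204082+0.040816=1.9592
k=4 src: inc=0.040816, refl=0.040816·0.714286=0.0292; V=1.918367+0.040816+0.029155=1.9883
k=5 load: inc=0.029155, refl=0.029155·0.200000=0.0058; V=1.959184+0.029155+0.005831=1.9942
k=6 src: inc=0.005831, refl=0.005831·0.714286=0.0042; V=1.988338+0.005831+0.004165=1.9983
k=7 load: inc=0.004165, refl=0.004165·0.200000=0.0008; V=1.994169+0.004165+0.000833=1.9992

0 0 source 1.4286
1 1 load 1.7143
2 2 source 1.9184
3 3 load 1.9592
4 4 source 1.9883
5 5 load 1.9942
6 6 source 1.9983
7 7 load 1.9992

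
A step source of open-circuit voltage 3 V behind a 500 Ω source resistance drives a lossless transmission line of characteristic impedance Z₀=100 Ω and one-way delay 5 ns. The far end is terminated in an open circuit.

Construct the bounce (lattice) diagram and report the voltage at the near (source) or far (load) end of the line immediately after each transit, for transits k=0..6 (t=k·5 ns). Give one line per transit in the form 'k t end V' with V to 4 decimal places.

Γ_L=1.000000, Γ_S=0.666667; launch V₁=3·100/600=0.500000
k=0 src: V=0.5000
k=1 load: inc=0.500000, refl=0.500000·1.000000=0.5000; V=0.000000+0.500000+0.500000=1.0000
k=2 src: inc=0.500000, refl=0.500000·0.666667=0.3333; V=0.500000+0.500000+0.333333=1.3333
k=3 load: inc=0.333333, refl=0.333333·1.000000=0.3333; V=1.000000+0.333333+0.333333=1.6667
k=4 src: inc=0.333333, refl=0.333333·0.666667=0.2222; V=1.333333+0.333333+0.222222=1.8889
k=5 load: inc=0.222222, refl=0.222222·1.000000=0.2222; V=1.666667+0.222222+0.222222=2.1111
k=6 src: inc=0.222222, refl=0.222222·0.666667=0.1481; V=1.888889+0.222222+0.148148=2.2593

0 0 source 0.5000
1 5 load 1.0000
2 10 source 1.3333
3 15 load 1.6667
4 20 source 1.8889
5 25 load 2.1111
6 30 source 2.2593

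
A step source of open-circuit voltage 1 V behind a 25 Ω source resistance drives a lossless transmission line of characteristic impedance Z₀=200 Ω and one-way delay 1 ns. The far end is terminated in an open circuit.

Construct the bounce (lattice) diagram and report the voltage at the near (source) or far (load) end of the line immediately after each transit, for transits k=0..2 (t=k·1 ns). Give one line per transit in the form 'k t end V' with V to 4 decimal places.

0 0 source 0.8889
1 1 load 1.7778
2 2 source 1.0864

Γ_L=1.000000, Γ_S=-0.777778; launch V₁=1·200/225=0.888889
k=0 src: V=0.8889
k=1 load: inc=0.888889, refl=0.888889·1.000000=0.8889; V=0.000000+0.888889+0.888889=1.7778
k=2 src: inc=0.888889, refl=0.888889·-0.777778=-0.6914; V=0.888889+0.888889+-0.691358=1.0864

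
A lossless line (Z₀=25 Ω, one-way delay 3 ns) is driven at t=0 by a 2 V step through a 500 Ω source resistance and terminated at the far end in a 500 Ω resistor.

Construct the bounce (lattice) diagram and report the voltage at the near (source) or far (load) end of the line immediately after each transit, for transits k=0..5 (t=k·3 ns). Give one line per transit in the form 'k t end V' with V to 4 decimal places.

Γ_L=0.904762, Γ_S=0.904762; launch V₁=2·25/525=0.095238
k=0 src: V=0.0952
k=1 load: inc=0.095238, refl=0.095238·0.904762=0.0862; V=0.000000+0.095238+0.086168=0.1814
k=2 src: inc=0.086168, refl=0.086168·0.904762=0.0780; V=0.095238+0.086168+0.077961=0.2594
k=3 load: inc=0.077961, refl=0.077961·0.904762=0.0705; V=0.181406+0.077961+0.070536=0.3299
k=4 src: inc=0.070536, refl=0.070536·0.904762=0.0638; V=0.259367+0.070536+0.063819=0.3937
k=5 load: inc=0.063819, refl=0.063819·0.904762=0.0577; V=0.329904+0.063819+0.057741=0.4515

0 0 source 0.0952
1 3 load 0.1814
2 6 source 0.2594
3 9 load 0.3299
4 12 source 0.3937
5 15 load 0.4515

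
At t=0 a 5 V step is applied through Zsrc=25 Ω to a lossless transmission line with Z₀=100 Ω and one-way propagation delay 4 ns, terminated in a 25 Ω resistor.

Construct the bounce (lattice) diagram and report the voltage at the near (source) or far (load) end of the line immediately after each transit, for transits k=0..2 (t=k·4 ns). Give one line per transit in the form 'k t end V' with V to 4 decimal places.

0 0 source 4.0000
1 4 load 1.6000
2 8 source 3.0400

Γ_L=-0.600000, Γ_S=-0.600000; launch V₁=5·100/125=4.000000
k=0 src: V=4.0000
k=1 load: inc=4.000000, refl=4.000000·-0.600000=-2.4000; V=0.000000+4.000000+-2.400000=1.6000
k=2 src: inc=-2.400000, refl=-2.400000·-0.600000=1.4400; V=4.000000+-2.400000+1.440000=3.0400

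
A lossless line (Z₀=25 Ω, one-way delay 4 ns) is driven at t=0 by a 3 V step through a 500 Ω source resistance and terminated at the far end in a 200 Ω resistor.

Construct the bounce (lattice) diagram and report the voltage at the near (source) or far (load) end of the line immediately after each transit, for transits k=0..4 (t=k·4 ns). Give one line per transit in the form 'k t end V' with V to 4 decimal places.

0 0 source 0.1429
1 4 load 0.2540
2 8 source 0.3545
3 12 load 0.4327
4 16 source 0.5034

Γ_L=0.777778, Γ_S=0.904762; launch V₁=3·25/525=0.142857
k=0 src: V=0.1429
k=1 load: inc=0.142857, refl=0.142857·0.777778=0.1111; V=0.000000+0.142857+0.111111=0.2540
k=2 src: inc=0.111111, refl=0.111111·0.904762=0.1005; V=0.142857+0.111111+0.100529=0.3545
k=3 load: inc=0.100529, refl=0.100529·0.777778=0.0782; V=0.253968+0.100529+0.078189=0.4327
k=4 src: inc=0.078189, refl=0.078189·0.904762=0.0707; V=0.354497+0.078189+0.070743=0.5034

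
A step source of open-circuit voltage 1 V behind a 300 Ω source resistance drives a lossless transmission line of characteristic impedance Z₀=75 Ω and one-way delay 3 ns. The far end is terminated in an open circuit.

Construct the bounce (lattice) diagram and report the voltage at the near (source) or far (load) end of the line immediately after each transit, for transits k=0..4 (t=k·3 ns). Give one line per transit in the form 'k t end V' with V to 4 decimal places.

Γ_L=1.000000, Γ_S=0.600000; launch V₁=1·75/375=0.200000
k=0 src: V=0.2000
k=1 load: inc=0.200000, refl=0.200000·1.000000=0.2000; V=0.000000+0.200000+0.200000=0.4000
k=2 src: inc=0.200000, refl=0.200000·0.600000=0.1200; V=0.200000+0.200000+0.120000=0.5200
k=3 load: inc=0.120000, refl=0.120000·1.000000=0.1200; V=0.400000+0.120000+0.120000=0.6400
k=4 src: inc=0.120000, refl=0.120000·0.600000=0.0720; V=0.520000+0.120000+0.072000=0.7120

0 0 source 0.2000
1 3 load 0.4000
2 6 source 0.5200
3 9 load 0.6400
4 12 source 0.7120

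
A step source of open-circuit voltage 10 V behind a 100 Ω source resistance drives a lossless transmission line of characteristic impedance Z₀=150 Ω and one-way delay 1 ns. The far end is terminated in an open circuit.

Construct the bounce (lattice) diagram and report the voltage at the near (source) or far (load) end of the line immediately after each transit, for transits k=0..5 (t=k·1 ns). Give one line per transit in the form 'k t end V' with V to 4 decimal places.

0 0 source 6.0000
1 1 load 12.0000
2 2 source 10.8000
3 3 load 9.6000
4 4 source 9.8400
5 5 load 10.0800

Γ_L=1.000000, Γ_S=-0.200000; launch V₁=10·150/250=6.000000
k=0 src: V=6.0000
k=1 load: inc=6.000000, refl=6.000000·1.000000=6.0000; V=0.000000+6.000000+6.000000=12.0000
k=2 src: inc=6.000000, refl=6.000000·-0.200000=-1.2000; V=6.000000+6.000000+-1.200000=10.8000
k=3 load: inc=-1.200000, refl=-1.200000·1.000000=-1.2000; V=12.000000+-1.200000+-1.200000=9.6000
k=4 src: inc=-1.200000, refl=-1.200000·-0.200000=0.2400; V=10.800000+-1.200000+0.240000=9.8400
k=5 load: inc=0.240000, refl=0.240000·1.000000=0.2400; V=9.600000+0.240000+0.240000=10.0800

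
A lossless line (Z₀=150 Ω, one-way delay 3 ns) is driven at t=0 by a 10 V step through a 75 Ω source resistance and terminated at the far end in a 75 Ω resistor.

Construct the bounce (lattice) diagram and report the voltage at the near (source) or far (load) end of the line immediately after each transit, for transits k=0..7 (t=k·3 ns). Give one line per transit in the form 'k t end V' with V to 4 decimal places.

Γ_L=-0.333333, Γ_S=-0.333333; launch V₁=10·150/225=6.666667
k=0 src: V=6.6667
k=1 load: inc=6.666667, refl=6.666667·-0.333333=-2.2222; V=0.000000+6.666667+-2.222222=4.4444
k=2 src: inc=-2.222222, refl=-2.222222·-0.333333=0.7407; V=6.666667+-2.222222+0.740741=5.1852
k=3 load: inc=0.740741, refl=0.740741·-0.333333=-0.2469; V=4.444444+0.740741+-0.246914=4.9383
k=4 src: inc=-0.246914, refl=-0.246914·-0.333333=0.0823; V=5.185185+-0.246914+0.082305=5.0206
k=5 load: inc=0.082305, refl=0.082305·-0.333333=-0.0274; V=4.938272+0.082305+-0.027435=4.9931
k=6 src: inc=-0.027435, refl=-0.027435·-0.333333=0.0091; V=5.020576+-0.027435+0.009145=5.0023
k=7 load: inc=0.009145, refl=0.009145·-0.333333=-0.0030; V=4.993141+0.009145+-0.003048=4.9992

0 0 source 6.6667
1 3 load 4.4444
2 6 source 5.1852
3 9 load 4.9383
4 12 source 5.0206
5 15 load 4.9931
6 18 source 5.0023
7 21 load 4.9992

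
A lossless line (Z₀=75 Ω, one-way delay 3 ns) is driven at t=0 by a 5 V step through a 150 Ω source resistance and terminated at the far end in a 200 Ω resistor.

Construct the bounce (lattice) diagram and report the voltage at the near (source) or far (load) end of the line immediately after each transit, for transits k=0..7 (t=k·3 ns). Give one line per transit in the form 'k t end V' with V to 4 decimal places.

Γ_L=0.454545, Γ_S=0.333333; launch V₁=5·75/225=1.666667
k=0 src: V=1.6667
k=1 load: inc=1.666667, refl=1.666667·0.454545=0.7576; V=0.000000+1.666667+0.757576=2.4242
k=2 src: inc=0.757576, refl=0.757576·0.333333=0.2525; V=1.666667+0.757576+0.252525=2.6768
k=3 load: inc=0.252525, refl=0.252525·0.454545=0.1148; V=2.424242+0.252525+0.114784=2.7916
k=4 src: inc=0.114784, refl=0.114784·0.333333=0.0383; V=2.676768+0.114784+0.038261=2.8298
k=5 load: inc=0.038261, refl=0.038261·0.454545=0.0174; V=2.791552+0.038261+0.017392=2.8472
k=6 src: inc=0.017392, refl=0.017392·0.333333=0.0058; V=2.829813+0.017392+0.005797=2.8530
k=7 load: inc=0.005797, refl=0.005797·0.454545=0.0026; V=2.847205+0.005797+0.002635=2.8556

0 0 source 1.6667
1 3 load 2.4242
2 6 source 2.6768
3 9 load 2.7916
4 12 source 2.8298
5 15 load 2.8472
6 18 source 2.8530
7 21 load 2.8556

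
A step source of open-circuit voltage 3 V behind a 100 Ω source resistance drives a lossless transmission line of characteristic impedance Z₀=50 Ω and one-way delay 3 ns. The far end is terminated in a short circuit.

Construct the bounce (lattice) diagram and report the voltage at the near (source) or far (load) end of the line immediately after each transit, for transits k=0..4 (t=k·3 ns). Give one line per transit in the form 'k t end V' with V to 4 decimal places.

0 0 source 1.0000
1 3 load 0.0000
2 6 source -0.3333
3 9 load 0.0000
4 12 source 0.1111

Γ_L=-1.000000, Γ_S=0.333333; launch V₁=3·50/150=1.000000
k=0 src: V=1.0000
k=1 load: inc=1.000000, refl=1.000000·-1.000000=-1.0000; V=0.000000+1.000000+-1.000000=0.0000
k=2 src: inc=-1.000000, refl=-1.000000·0.333333=-0.3333; V=1.000000+-1.000000+-0.333333=-0.3333
k=3 load: inc=-0.333333, refl=-0.333333·-1.000000=0.3333; V=0.000000+-0.333333+0.333333=0.0000
k=4 src: inc=0.333333, refl=0.333333·0.333333=0.1111; V=-0.333333+0.333333+0.111111=0.1111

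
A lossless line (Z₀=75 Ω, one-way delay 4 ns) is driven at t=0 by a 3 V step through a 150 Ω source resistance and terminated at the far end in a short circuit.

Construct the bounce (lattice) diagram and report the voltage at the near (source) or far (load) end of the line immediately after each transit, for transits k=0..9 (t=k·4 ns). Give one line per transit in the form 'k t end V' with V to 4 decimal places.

Γ_L=-1.000000, Γ_S=0.333333; launch V₁=3·75/225=1.000000
k=0 src: V=1.0000
k=1 load: inc=1.000000, refl=1.000000·-1.000000=-1.0000; V=0.000000+1.000000+-1.000000=0.0000
k=2 src: inc=-1.000000, refl=-1.000000·0.333333=-0.3333; V=1.000000+-1.000000+-0.333333=-0.3333
k=3 load: inc=-0.333333, refl=-0.333333·-1.000000=0.3333; V=0.000000+-0.333333+0.333333=0.0000
k=4 src: inc=0.333333, refl=0.333333·0.333333=0.1111; V=-0.333333+0.333333+0.111111=0.1111
k=5 load: inc=0.111111, refl=0.111111·-1.000000=-0.1111; V=0.000000+0.111111+-0.111111=0.0000
k=6 src: inc=-0.111111, refl=-0.111111·0.333333=-0.0370; V=0.111111+-0.111111+-0.037037=-0.0370
k=7 load: inc=-0.037037, refl=-0.037037·-1.000000=0.0370; V=0.000000+-0.037037+0.037037=0.0000
k=8 src: inc=0.037037, refl=0.037037·0.333333=0.0123; V=-0.037037+0.037037+0.012346=0.0123
k=9 load: inc=0.012346, refl=0.012346·-1.000000=-0.0123; V=0.000000+0.012346+-0.012346=0.0000

0 0 source 1.0000
1 4 load 0.0000
2 8 source -0.3333
3 12 load 0.0000
4 16 source 0.1111
5 20 load 0.0000
6 24 source -0.0370
7 28 load 0.0000
8 32 source 0.0123
9 36 load 0.0000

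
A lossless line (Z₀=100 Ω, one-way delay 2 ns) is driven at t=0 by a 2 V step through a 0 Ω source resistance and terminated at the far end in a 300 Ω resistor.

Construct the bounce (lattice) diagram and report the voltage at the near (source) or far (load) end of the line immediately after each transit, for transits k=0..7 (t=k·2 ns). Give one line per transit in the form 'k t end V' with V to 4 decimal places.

Γ_L=0.500000, Γ_S=-1.000000; launch V₁=2·100/100=2.000000
k=0 src: V=2.0000
k=1 load: inc=2.000000, refl=2.000000·0.500000=1.0000; V=0.000000+2.000000+1.000000=3.0000
k=2 src: inc=1.000000, refl=1.000000·-1.000000=-1.0000; V=2.000000+1.000000+-1.000000=2.0000
k=3 load: inc=-1.000000, refl=-1.000000·0.500000=-0.5000; V=3.000000+-1.000000+-0.500000=1.5000
k=4 src: inc=-0.500000, refl=-0.500000·-1.000000=0.5000; V=2.000000+-0.500000+0.500000=2.0000
k=5 load: inc=0.500000, refl=0.500000·0.500000=0.2500; V=1.500000+0.500000+0.250000=2.2500
k=6 src: inc=0.250000, refl=0.250000·-1.000000=-0.2500; V=2.000000+0.250000+-0.250000=2.0000
k=7 load: inc=-0.250000, refl=-0.250000·0.500000=-0.1250; V=2.250000+-0.250000+-0.125000=1.8750

0 0 source 2.0000
1 2 load 3.0000
2 4 source 2.0000
3 6 load 1.5000
4 8 source 2.0000
5 10 load 2.2500
6 12 source 2.0000
7 14 load 1.8750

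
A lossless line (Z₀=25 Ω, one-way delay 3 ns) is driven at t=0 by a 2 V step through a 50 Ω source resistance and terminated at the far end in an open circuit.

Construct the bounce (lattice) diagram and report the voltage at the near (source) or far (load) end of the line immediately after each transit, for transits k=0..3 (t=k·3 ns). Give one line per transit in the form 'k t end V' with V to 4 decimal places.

Γ_L=1.000000, Γ_S=0.333333; launch V₁=2·25/75=0.666667
k=0 src: V=0.6667
k=1 load: inc=0.666667, refl=0.666667·1.000000=0.6667; V=0.000000+0.666667+0.666667=1.3333
k=2 src: inc=0.666667, refl=0.666667·0.333333=0.2222; V=0.666667+0.666667+0.222222=1.5556
k=3 load: inc=0.222222, refl=0.222222·1.000000=0.2222; V=1.333333+0.222222+0.222222=1.7778

0 0 source 0.6667
1 3 load 1.3333
2 6 source 1.5556
3 9 load 1.7778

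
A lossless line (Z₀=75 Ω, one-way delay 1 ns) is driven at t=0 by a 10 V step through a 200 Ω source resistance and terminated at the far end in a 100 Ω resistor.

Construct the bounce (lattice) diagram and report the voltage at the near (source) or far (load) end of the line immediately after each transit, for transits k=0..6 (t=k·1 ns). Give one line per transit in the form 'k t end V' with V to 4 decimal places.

0 0 source 2.7273
1 1 load 3.1169
2 2 source 3.2940
3 3 load 3.3193
4 4 source 3.3308
5 5 load 3.3324
6 6 source 3.3332

Γ_L=0.142857, Γ_S=0.454545; launch V₁=10·75/275=2.727273
k=0 src: V=2.7273
k=1 load: inc=2.727273, refl=2.727273·0.142857=0.3896; V=0.000000+2.727273+0.389610=3.1169
k=2 src: inc=0.389610, refl=0.389610·0.454545=0.1771; V=2.727273+0.389610+0.177096=3.2940
k=3 load: inc=0.177096, refl=0.177096·0.142857=0.0253; V=3.116883+0.177096+0.025299=3.3193
k=4 src: inc=0.025299, refl=0.025299·0.454545=0.0115; V=3.293979+0.025299+0.011500=3.3308
k=5 load: inc=0.011500, refl=0.011500·0.142857=0.0016; V=3.319278+0.011500+0.001643=3.3324
k=6 src: inc=0.001643, refl=0.001643·0.454545=0.0007; V=3.330778+0.001643+0.000747=3.3332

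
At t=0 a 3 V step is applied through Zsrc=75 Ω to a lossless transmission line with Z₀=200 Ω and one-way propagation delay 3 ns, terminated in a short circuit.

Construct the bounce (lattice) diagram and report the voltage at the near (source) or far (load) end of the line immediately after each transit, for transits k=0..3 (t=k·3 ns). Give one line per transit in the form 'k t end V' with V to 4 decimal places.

0 0 source 2.1818
1 3 load 0.0000
2 6 source 0.9917
3 9 load 0.0000

Γ_L=-1.000000, Γ_S=-0.454545; launch V₁=3·200/275=2.181818
k=0 src: V=2.1818
k=1 load: inc=2.181818, refl=2.181818·-1.000000=-2.1818; V=0.000000+2.181818+-2.181818=0.0000
k=2 src: inc=-2.181818, refl=-2.181818·-0.454545=0.9917; V=2.181818+-2.181818+0.991736=0.9917
k=3 load: inc=0.991736, refl=0.991736·-1.000000=-0.9917; V=0.000000+0.991736+-0.991736=0.0000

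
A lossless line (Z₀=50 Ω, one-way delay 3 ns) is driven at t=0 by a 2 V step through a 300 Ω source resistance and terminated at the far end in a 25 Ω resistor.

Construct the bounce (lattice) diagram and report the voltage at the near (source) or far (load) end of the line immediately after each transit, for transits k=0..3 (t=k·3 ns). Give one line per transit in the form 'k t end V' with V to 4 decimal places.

0 0 source 0.2857
1 3 load 0.1905
2 6 source 0.1224
3 9 load 0.1451

Γ_L=-0.333333, Γ_S=0.714286; launch V₁=2·50/350=0.285714
k=0 src: V=0.2857
k=1 load: inc=0.285714, refl=0.285714·-0.333333=-0.0952; V=0.000000+0.285714+-0.095238=0.1905
k=2 src: inc=-0.095238, refl=-0.095238·0.714286=-0.0680; V=0.285714+-0.095238+-0.068027=0.1224
k=3 load: inc=-0.068027, refl=-0.068027·-0.333333=0.0227; V=0.190476+-0.068027+0.022676=0.1451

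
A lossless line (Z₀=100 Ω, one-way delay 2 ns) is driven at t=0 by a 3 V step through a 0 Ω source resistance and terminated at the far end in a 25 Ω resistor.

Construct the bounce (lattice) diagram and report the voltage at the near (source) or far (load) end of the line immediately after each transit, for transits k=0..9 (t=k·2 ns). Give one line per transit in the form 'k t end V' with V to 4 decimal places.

0 0 source 3.0000
1 2 load 1.2000
2 4 source 3.0000
3 6 load 1.9200
4 8 source 3.0000
5 10 load 2.3520
6 12 source 3.0000
7 14 load 2.6112
8 16 source 3.0000
9 18 load 2.7667

Γ_L=-0.600000, Γ_S=-1.000000; launch V₁=3·100/100=3.000000
k=0 src: V=3.0000
k=1 load: inc=3.000000, refl=3.000000·-0.600000=-1.8000; V=0.000000+3.000000+-1.800000=1.2000
k=2 src: inc=-1.800000, refl=-1.800000·-1.000000=1.8000; V=3.000000+-1.800000+1.800000=3.0000
k=3 load: inc=1.800000, refl=1.800000·-0.600000=-1.0800; V=1.200000+1.800000+-1.080000=1.9200
k=4 src: inc=-1.080000, refl=-1.080000·-1.000000=1.0800; V=3.000000+-1.080000+1.080000=3.0000
k=5 load: inc=1.080000, refl=1.080000·-0.600000=-0.6480; V=1.920000+1.080000+-0.648000=2.3520
k=6 src: inc=-0.648000, refl=-0.648000·-1.000000=0.6480; V=3.000000+-0.648000+0.648000=3.0000
k=7 load: inc=0.648000, refl=0.648000·-0.600000=-0.3888; V=2.352000+0.648000+-0.388800=2.6112
k=8 src: inc=-0.388800, refl=-0.388800·-1.000000=0.3888; V=3.000000+-0.388800+0.388800=3.0000
k=9 load: inc=0.388800, refl=0.388800·-0.600000=-0.2333; V=2.611200+0.388800+-0.233280=2.7667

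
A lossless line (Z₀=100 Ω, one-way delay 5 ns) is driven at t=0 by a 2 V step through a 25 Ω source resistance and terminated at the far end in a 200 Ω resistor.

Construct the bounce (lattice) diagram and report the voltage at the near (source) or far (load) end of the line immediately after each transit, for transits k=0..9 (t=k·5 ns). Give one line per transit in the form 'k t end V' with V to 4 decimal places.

Γ_L=0.333333, Γ_S=-0.600000; launch V₁=2·100/125=1.600000
k=0 src: V=1.6000
k=1 load: inc=1.600000, refl=1.600000·0.333333=0.5333; V=0.000000+1.600000+0.533333=2.1333
k=2 src: inc=0.533333, refl=0.533333·-0.600000=-0.3200; V=1.600000+0.533333+-0.320000=1.8133
k=3 load: inc=-0.320000, refl=-0.320000·0.333333=-0.1067; V=2.133333+-0.320000+-0.106667=1.7067
k=4 src: inc=-0.106667, refl=-0.106667·-0.600000=0.0640; V=1.813333+-0.106667+0.064000=1.7707
k=5 load: inc=0.064000, refl=0.064000·0.333333=0.0213; V=1.706667+0.064000+0.021333=1.7920
k=6 src: inc=0.021333, refl=0.021333·-0.600000=-0.0128; V=1.770667+0.021333+-0.012800=1.7792
k=7 load: inc=-0.012800, refl=-0.012800·0.333333=-0.0043; V=1.792000+-0.012800+-0.004267=1.7749
k=8 src: inc=-0.004267, refl=-0.004267·-0.600000=0.0026; V=1.779200+-0.004267+0.002560=1.7775
k=9 load: inc=0.002560, refl=0.002560·0.333333=0.0009; V=1.774933+0.002560+0.000853=1.7783

0 0 source 1.6000
1 5 load 2.1333
2 10 source 1.8133
3 15 load 1.7067
4 20 source 1.7707
5 25 load 1.7920
6 30 source 1.7792
7 35 load 1.7749
8 40 source 1.7775
9 45 load 1.7783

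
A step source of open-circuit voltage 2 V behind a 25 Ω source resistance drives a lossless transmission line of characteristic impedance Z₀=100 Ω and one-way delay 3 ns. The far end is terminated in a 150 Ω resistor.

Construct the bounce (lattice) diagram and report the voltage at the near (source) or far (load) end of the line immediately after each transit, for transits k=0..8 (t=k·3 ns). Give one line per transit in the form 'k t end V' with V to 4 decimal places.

Γ_L=0.200000, Γ_S=-0.600000; launch V₁=2·100/125=1.600000
k=0 src: V=1.6000
k=1 load: inc=1.600000, refl=1.600000·0.200000=0.3200; V=0.000000+1.600000+0.320000=1.9200
k=2 src: inc=0.320000, refl=0.320000·-0.600000=-0.1920; V=1.600000+0.320000+-0.192000=1.7280
k=3 load: inc=-0.192000, refl=-0.192000·0.200000=-0.0384; V=1.920000+-0.192000+-0.038400=1.6896
k=4 src: inc=-0.038400, refl=-0.038400·-0.600000=0.0230; V=1.728000+-0.038400+0.023040=1.7126
k=5 load: inc=0.023040, refl=0.023040·0.200000=0.0046; V=1.689600+0.023040+0.004608=1.7172
k=6 src: inc=0.004608, refl=0.004608·-0.600000=-0.0028; V=1.712640+0.004608+-0.002765=1.7145
k=7 load: inc=-0.002765, refl=-0.002765·0.200000=-0.0006; V=1.717248+-0.002765+-0.000553=1.7139
k=8 src: inc=-0.000553, refl=-0.000553·-0.600000=0.0003; V=1.714483+-0.000553+0.000332=1.7143

0 0 source 1.6000
1 3 load 1.9200
2 6 source 1.7280
3 9 load 1.6896
4 12 source 1.7126
5 15 load 1.7172
6 18 source 1.7145
7 21 load 1.7139
8 24 source 1.7143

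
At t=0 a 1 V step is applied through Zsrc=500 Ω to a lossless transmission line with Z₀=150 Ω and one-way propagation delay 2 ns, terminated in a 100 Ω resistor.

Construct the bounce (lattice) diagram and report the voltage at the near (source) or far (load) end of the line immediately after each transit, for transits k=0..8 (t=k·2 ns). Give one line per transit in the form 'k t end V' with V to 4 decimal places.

Γ_L=-0.200000, Γ_S=0.538462; launch V₁=1·150/650=0.230769
k=0 src: V=0.2308
k=1 load: inc=0.230769, refl=0.230769·-0.200000=-0.0462; V=0.000000+0.230769+-0.046154=0.1846
k=2 src: inc=-0.046154, refl=-0.046154·0.538462=-0.0249; V=0.230769+-0.046154+-0.024852=0.1598
k=3 load: inc=-0.024852, refl=-0.024852·-0.200000=0.0050; V=0.184615+-0.024852+0.004970=0.1647
k=4 src: inc=0.004970, refl=0.004970·0.538462=0.0027; V=0.159763+0.004970+0.002676=0.1674
k=5 load: inc=0.002676, refl=0.002676·-0.200000=-0.0005; V=0.164734+0.002676+-0.000535=0.1669
k=6 src: inc=-0.000535, refl=-0.000535·0.538462=-0.0003; V=0.167410+-0.000535+-0.000288=0.1666
k=7 load: inc=-0.000288, refl=-0.000288·-0.200000=0.0001; V=0.166875+-0.000288+0.000058=0.1666
k=8 src: inc=0.000058, refl=0.000058·0.538462=0.0000; V=0.166587+0.000058+0.000031=0.1667

0 0 source 0.2308
1 2 load 0.1846
2 4 source 0.1598
3 6 load 0.1647
4 8 source 0.1674
5 10 load 0.1669
6 12 source 0.1666
7 14 load 0.1666
8 16 source 0.1667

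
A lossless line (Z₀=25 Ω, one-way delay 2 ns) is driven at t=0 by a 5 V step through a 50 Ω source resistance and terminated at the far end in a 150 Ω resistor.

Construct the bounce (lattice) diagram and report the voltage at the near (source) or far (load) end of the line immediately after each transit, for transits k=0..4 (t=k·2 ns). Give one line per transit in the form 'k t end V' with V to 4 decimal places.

Γ_L=0.714286, Γ_S=0.333333; launch V₁=5·25/75=1.666667
k=0 src: V=1.6667
k=1 load: inc=1.666667, refl=1.666667·0.714286=1.1905; V=0.000000+1.666667+1.190476=2.8571
k=2 src: inc=1.190476, refl=1.190476·0.333333=0.3968; V=1.666667+1.190476+0.396825=3.2540
k=3 load: inc=0.396825, refl=0.396825·0.714286=0.2834; V=2.857143+0.396825+0.283447=3.5374
k=4 src: inc=0.283447, refl=0.283447·0.333333=0.0945; V=3.253968+0.283447+0.094482=3.6319

0 0 source 1.6667
1 2 load 2.8571
2 4 source 3.2540
3 6 load 3.5374
4 8 source 3.6319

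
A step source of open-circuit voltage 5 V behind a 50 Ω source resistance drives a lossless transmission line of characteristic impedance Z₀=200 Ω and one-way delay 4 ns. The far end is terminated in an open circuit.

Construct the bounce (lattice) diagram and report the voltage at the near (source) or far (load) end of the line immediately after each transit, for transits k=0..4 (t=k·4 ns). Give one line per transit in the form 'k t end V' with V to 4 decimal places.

Γ_L=1.000000, Γ_S=-0.600000; launch V₁=5·200/250=4.000000
k=0 src: V=4.0000
k=1 load: inc=4.000000, refl=4.000000·1.000000=4.0000; V=0.000000+4.000000+4.000000=8.0000
k=2 src: inc=4.000000, refl=4.000000·-0.600000=-2.4000; V=4.000000+4.000000+-2.400000=5.6000
k=3 load: inc=-2.400000, refl=-2.400000·1.000000=-2.4000; V=8.000000+-2.400000+-2.400000=3.2000
k=4 src: inc=-2.400000, refl=-2.400000·-0.600000=1.4400; V=5.600000+-2.400000+1.440000=4.6400

0 0 source 4.0000
1 4 load 8.0000
2 8 source 5.6000
3 12 load 3.2000
4 16 source 4.6400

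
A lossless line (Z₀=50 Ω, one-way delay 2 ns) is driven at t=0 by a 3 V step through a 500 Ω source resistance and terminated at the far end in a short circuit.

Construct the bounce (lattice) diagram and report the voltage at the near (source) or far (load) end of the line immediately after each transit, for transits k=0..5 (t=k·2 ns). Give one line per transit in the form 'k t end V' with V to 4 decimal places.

0 0 source 0.2727
1 2 load 0.0000
2 4 source -0.2231
3 6 load 0.0000
4 8 source 0.1826
5 10 load 0.0000

Γ_L=-1.000000, Γ_S=0.818182; launch V₁=3·50/550=0.272727
k=0 src: V=0.2727
k=1 load: inc=0.272727, refl=0.272727·-1.000000=-0.2727; V=0.000000+0.272727+-0.272727=0.0000
k=2 src: inc=-0.272727, refl=-0.272727·0.818182=-0.2231; V=0.272727+-0.272727+-0.223140=-0.2231
k=3 load: inc=-0.223140, refl=-0.223140·-1.000000=0.2231; V=0.000000+-0.223140+0.223140=0.0000
k=4 src: inc=0.223140, refl=0.223140·0.818182=0.1826; V=-0.223140+0.223140+0.182569=0.1826
k=5 load: inc=0.182569, refl=0.182569·-1.000000=-0.1826; V=0.000000+0.182569+-0.182569=0.0000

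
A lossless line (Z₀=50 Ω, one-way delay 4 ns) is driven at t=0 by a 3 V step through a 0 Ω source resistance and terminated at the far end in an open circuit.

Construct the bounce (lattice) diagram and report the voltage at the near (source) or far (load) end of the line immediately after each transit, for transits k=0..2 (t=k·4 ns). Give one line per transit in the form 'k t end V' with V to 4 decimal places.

0 0 source 3.0000
1 4 load 6.0000
2 8 source 3.0000

Γ_L=1.000000, Γ_S=-1.000000; launch V₁=3·50/50=3.000000
k=0 src: V=3.0000
k=1 load: inc=3.000000, refl=3.000000·1.000000=3.0000; V=0.000000+3.000000+3.000000=6.0000
k=2 src: inc=3.000000, refl=3.000000·-1.000000=-3.0000; V=3.000000+3.000000+-3.000000=3.0000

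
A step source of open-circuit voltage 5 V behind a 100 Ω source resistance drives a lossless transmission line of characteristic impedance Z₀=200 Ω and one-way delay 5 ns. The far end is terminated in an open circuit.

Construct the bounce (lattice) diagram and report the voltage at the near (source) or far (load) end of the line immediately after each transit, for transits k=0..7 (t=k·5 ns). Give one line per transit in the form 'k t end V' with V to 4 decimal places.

Γ_L=1.000000, Γ_S=-0.333333; launch V₁=5·200/300=3.333333
k=0 src: V=3.3333
k=1 load: inc=3.333333, refl=3.333333·1.000000=3.3333; V=0.000000+3.333333+3.333333=6.6667
k=2 src: inc=3.333333, refl=3.333333·-0.333333=-1.1111; V=3.333333+3.333333+-1.111111=5.5556
k=3 load: inc=-1.111111, refl=-1.111111·1.000000=-1.1111; V=6.666667+-1.111111+-1.111111=4.4444
k=4 src: inc=-1.111111, refl=-1.111111·-0.333333=0.3704; V=5.555556+-1.111111+0.370370=4.8148
k=5 load: inc=0.370370, refl=0.370370·1.000000=0.3704; V=4.444444+0.370370+0.370370=5.1852
k=6 src: inc=0.370370, refl=0.370370·-0.333333=-0.1235; V=4.814815+0.370370+-0.123457=5.0617
k=7 load: inc=-0.123457, refl=-0.123457·1.000000=-0.1235; V=5.185185+-0.123457+-0.123457=4.9383

0 0 source 3.3333
1 5 load 6.6667
2 10 source 5.5556
3 15 load 4.4444
4 20 source 4.8148
5 25 load 5.1852
6 30 source 5.0617
7 35 load 4.9383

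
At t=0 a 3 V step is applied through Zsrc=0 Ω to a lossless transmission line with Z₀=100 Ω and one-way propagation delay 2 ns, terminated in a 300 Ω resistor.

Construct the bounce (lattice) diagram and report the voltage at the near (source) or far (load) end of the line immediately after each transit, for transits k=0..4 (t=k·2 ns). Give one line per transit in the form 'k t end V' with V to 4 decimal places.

Γ_L=0.500000, Γ_S=-1.000000; launch V₁=3·100/100=3.000000
k=0 src: V=3.0000
k=1 load: inc=3.000000, refl=3.000000·0.500000=1.5000; V=0.000000+3.000000+1.500000=4.5000
k=2 src: inc=1.500000, refl=1.500000·-1.000000=-1.5000; V=3.000000+1.500000+-1.500000=3.0000
k=3 load: inc=-1.500000, refl=-1.500000·0.500000=-0.7500; V=4.500000+-1.500000+-0.750000=2.2500
k=4 src: inc=-0.750000, refl=-0.750000·-1.000000=0.7500; V=3.000000+-0.750000+0.750000=3.0000

0 0 source 3.0000
1 2 load 4.5000
2 4 source 3.0000
3 6 load 2.2500
4 8 source 3.0000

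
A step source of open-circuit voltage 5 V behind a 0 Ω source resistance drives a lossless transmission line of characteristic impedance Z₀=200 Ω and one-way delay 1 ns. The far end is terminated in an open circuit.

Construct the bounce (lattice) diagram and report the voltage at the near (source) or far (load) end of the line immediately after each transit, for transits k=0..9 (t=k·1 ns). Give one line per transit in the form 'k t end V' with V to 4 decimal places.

0 0 source 5.0000
1 1 load 10.0000
2 2 source 5.0000
3 3 load 0.0000
4 4 source 5.0000
5 5 load 10.0000
6 6 source 5.0000
7 7 load 0.0000
8 8 source 5.0000
9 9 load 10.0000

Γ_L=1.000000, Γ_S=-1.000000; launch V₁=5·200/200=5.000000
k=0 src: V=5.0000
k=1 load: inc=5.000000, refl=5.000000·1.000000=5.0000; V=0.000000+5.000000+5.000000=10.0000
k=2 src: inc=5.000000, refl=5.000000·-1.000000=-5.0000; V=5.000000+5.000000+-5.000000=5.0000
k=3 load: inc=-5.000000, refl=-5.000000·1.000000=-5.0000; V=10.000000+-5.000000+-5.000000=0.0000
k=4 src: inc=-5.000000, refl=-5.000000·-1.000000=5.0000; V=5.000000+-5.000000+5.000000=5.0000
k=5 load: inc=5.000000, refl=5.000000·1.000000=5.0000; V=0.000000+5.000000+5.000000=10.0000
k=6 src: inc=5.000000, refl=5.000000·-1.000000=-5.0000; V=5.000000+5.000000+-5.000000=5.0000
k=7 load: inc=-5.000000, refl=-5.000000·1.000000=-5.0000; V=10.000000+-5.000000+-5.000000=0.0000
k=8 src: inc=-5.000000, refl=-5.000000·-1.000000=5.0000; V=5.000000+-5.000000+5.000000=5.0000
k=9 load: inc=5.000000, refl=5.000000·1.000000=5.0000; V=0.000000+5.000000+5.000000=10.0000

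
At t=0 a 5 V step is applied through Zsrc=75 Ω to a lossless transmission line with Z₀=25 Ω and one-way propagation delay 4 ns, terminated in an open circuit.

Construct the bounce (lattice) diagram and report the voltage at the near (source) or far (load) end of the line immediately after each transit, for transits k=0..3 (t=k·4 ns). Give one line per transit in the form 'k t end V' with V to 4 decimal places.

Γ_L=1.000000, Γ_S=0.500000; launch V₁=5·25/100=1.250000
k=0 src: V=1.2500
k=1 load: inc=1.250000, refl=1.250000·1.000000=1.2500; V=0.000000+1.250000+1.250000=2.5000
k=2 src: inc=1.250000, refl=1.250000·0.500000=0.6250; V=1.250000+1.250000+0.625000=3.1250
k=3 load: inc=0.625000, refl=0.625000·1.000000=0.6250; V=2.500000+0.625000+0.625000=3.7500

0 0 source 1.2500
1 4 load 2.5000
2 8 source 3.1250
3 12 load 3.7500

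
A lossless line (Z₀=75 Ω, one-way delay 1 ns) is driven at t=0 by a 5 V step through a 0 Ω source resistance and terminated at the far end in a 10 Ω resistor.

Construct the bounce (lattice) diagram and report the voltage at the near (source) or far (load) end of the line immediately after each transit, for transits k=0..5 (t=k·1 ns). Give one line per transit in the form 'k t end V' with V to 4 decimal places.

0 0 source 5.0000
1 1 load 1.1765
2 2 source 5.0000
3 3 load 2.0761
4 4 source 5.0000
5 5 load 2.7641

Γ_L=-0.764706, Γ_S=-1.000000; launch V₁=5·75/75=5.000000
k=0 src: V=5.0000
k=1 load: inc=5.000000, refl=5.000000·-0.764706=-3.8235; V=0.000000+5.000000+-3.823529=1.1765
k=2 src: inc=-3.823529, refl=-3.823529·-1.000000=3.8235; V=5.000000+-3.823529+3.823529=5.0000
k=3 load: inc=3.823529, refl=3.823529·-0.764706=-2.9239; V=1.176471+3.823529+-2.923875=2.0761
k=4 src: inc=-2.923875, refl=-2.923875·-1.000000=2.9239; V=5.000000+-2.923875+2.923875=5.0000
k=5 load: inc=2.923875, refl=2.923875·-0.764706=-2.2359; V=2.076125+2.923875+-2.235905=2.7641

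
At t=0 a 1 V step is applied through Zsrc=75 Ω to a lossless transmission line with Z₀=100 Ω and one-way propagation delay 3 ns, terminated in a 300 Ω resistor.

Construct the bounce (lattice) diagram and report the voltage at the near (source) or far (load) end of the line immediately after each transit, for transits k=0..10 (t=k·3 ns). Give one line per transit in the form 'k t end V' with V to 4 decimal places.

0 0 source 0.5714
1 3 load 0.8571
2 6 source 0.8163
3 9 load 0.7959
4 12 source 0.7988
5 15 load 0.8003
6 18 source 0.8001
7 21 load 0.8000
8 24 source 0.8000
9 27 load 0.8000
10 30 source 0.8000

Γ_L=0.500000, Γ_S=-0.142857; launch V₁=1·100/175=0.571429
k=0 src: V=0.5714
k=1 load: inc=0.571429, refl=0.571429·0.500000=0.2857; V=0.000000+0.571429+0.285714=0.8571
k=2 src: inc=0.285714, refl=0.285714·-0.142857=-0.0408; V=0.571429+0.285714+-0.040816=0.8163
k=3 load: inc=-0.040816, refl=-0.040816·0.500000=-0.0204; V=0.857143+-0.040816+-0.020408=0.7959
k=4 src: inc=-0.020408, refl=-0.020408·-0.142857=0.0029; V=0.816327+-0.020408+0.002915=0.7988
k=5 load: inc=0.002915, refl=0.002915·0.500000=0.0015; V=0.795918+0.002915+0.001458=0.8003
k=6 src: inc=0.001458, refl=0.001458·-0.142857=-0.0002; V=0.798834+0.001458+-0.000208=0.8001
k=7 load: inc=-0.000208, refl=-0.000208·0.500000=-0.0001; V=0.800292+-0.000208+-0.000104=0.8000
k=8 src: inc=-0.000104, refl=-0.000104·-0.142857=0.0000; V=0.800083+-0.000104+0.000015=0.8000
k=9 load: inc=0.000015, refl=0.000015·0.500000=0.0000; V=0.799979+0.000015+0.000007=0.8000
k=10 src: inc=0.000007, refl=0.000007·-0.142857=-0.0000; V=0.799994+0.000007+-0.000001=0.8000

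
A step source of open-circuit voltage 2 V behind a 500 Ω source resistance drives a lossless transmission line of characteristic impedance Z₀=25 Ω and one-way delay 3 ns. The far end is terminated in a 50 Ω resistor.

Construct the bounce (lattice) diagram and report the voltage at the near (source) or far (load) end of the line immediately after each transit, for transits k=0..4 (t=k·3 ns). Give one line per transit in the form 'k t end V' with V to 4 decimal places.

0 0 source 0.0952
1 3 load 0.1270
2 6 source 0.1557
3 9 load 0.1653
4 12 source 0.1739

Γ_L=0.333333, Γ_S=0.904762; launch V₁=2·25/525=0.095238
k=0 src: V=0.0952
k=1 load: inc=0.095238, refl=0.095238·0.333333=0.0317; V=0.000000+0.095238+0.031746=0.1270
k=2 src: inc=0.031746, refl=0.031746·0.904762=0.0287; V=0.095238+0.031746+0.028723=0.1557
k=3 load: inc=0.028723, refl=0.028723·0.333333=0.0096; V=0.126984+0.028723+0.009574=0.1653
k=4 src: inc=0.009574, refl=0.009574·0.904762=0.0087; V=0.155707+0.009574+0.008662=0.1739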